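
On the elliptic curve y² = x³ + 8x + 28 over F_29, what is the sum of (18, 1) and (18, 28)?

The two points share x = 18 and their y-coordinates satisfy 1 + 28 ≡ 0 (mod 29), so they are inverses. Their sum is ∞.

O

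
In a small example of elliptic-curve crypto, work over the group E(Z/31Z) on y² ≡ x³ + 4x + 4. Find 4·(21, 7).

(18, 24)

Write P = (21, 7).
Double-and-add on 4 = (100)₂. Start with P = (21, 7) for the leading 1-bit.
double: tangent at (21, 7): λ = (3·21² + 4)/(2·7) ≡ 25/14. 14⁻¹ ≡ 20 (mod 31) since 14·20 = 280 ≡ 1, so λ ≡ 25·20 ≡ 4.
  x = λ² - 21 - 21 = 16 - 42 ≡ 5; y = λ·(21 - 5) - 7 ≡ 26. → (5, 26)
double: tangent at (5, 26): λ = (3·5² + 4)/(2·26) ≡ 17/21. 21⁻¹ ≡ 3 (mod 31), so λ ≡ 17·3 ≡ 20.
  x = λ² - 5 - 5 = 400 - 10 ≡ 18; y = λ·(5 - 18) - 26 ≡ 24. → (18, 24)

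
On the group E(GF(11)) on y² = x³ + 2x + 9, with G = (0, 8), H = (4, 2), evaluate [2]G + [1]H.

(3, 8)

First 2G:
Repeated addition: build up to 2G.
2G: tangent at (0, 8): λ = (3·0² + 2)/(2·8) ≡ 2/5. 5⁻¹ ≡ 9 (mod 11), so λ ≡ 2·9 ≡ 7.
  x = λ² - 0 - 0 = 49 - 0 ≡ 5; y = λ·(0 - 5) - 8 ≡ 1. → (5, 1)
2G = (5, 1).
Finally 2G + H:
(5, 1) + (4, 2). λ = (2 - 1)/(4 - 5) ≡ 1/10 mod 11. 10⁻¹ ≡ 10 (mod 11) since 10·10 = 100 ≡ 1, so λ ≡ 10.
  x = λ² - 5 - 4 = 100 - 9 ≡ 3; y = λ·(5 - 3) - 1 ≡ 8. → (3, 8)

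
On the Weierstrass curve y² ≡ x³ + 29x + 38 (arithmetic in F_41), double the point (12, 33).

(27, 2)

tangent at (12, 33): λ = (3·12² + 29)/(2·33) ≡ 10/25. 25⁻¹ ≡ 23 (mod 41), so λ ≡ 10·23 ≡ 25.
  x = λ² - 12 - 12 = 625 - 24 ≡ 27; y = λ·(12 - 27) - 33 ≡ 2. → (27, 2)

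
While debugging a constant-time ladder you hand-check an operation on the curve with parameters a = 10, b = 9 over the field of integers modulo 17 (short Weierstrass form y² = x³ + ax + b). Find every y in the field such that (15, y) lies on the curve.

7, 10

x³ + 10x + 9 = 3534 ≡ 15 (mod 17).
Square roots of 15 mod 17: 7 and 10 (since 7² = 49 ≡ 15).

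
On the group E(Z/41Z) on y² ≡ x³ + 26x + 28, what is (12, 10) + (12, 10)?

(8, 16)

tangent at (12, 10): λ = (3·12² + 26)/(2·10) ≡ 7/20. 20⁻¹ ≡ 39 (mod 41) since 20·39 = 780 ≡ 1, so λ ≡ 7·39 ≡ 27.
  x = λ² - 12 - 12 = 729 - 24 ≡ 8; y = λ·(12 - 8) - 10 ≡ 16. → (8, 16)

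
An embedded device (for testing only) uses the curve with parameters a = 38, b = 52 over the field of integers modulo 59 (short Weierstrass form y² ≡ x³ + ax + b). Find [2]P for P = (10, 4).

tangent at (10, 4): λ = (3·10² + 38)/(2·4) ≡ 43/8. 8⁻¹ ≡ 37 (mod 59) since 8·37 = 296 ≡ 1, so λ ≡ 43·37 ≡ 57.
  x = λ² - 10 - 10 = 3249 - 20 ≡ 43; y = λ·(10 - 43) - 4 ≡ 3. → (43, 3)

(43, 3)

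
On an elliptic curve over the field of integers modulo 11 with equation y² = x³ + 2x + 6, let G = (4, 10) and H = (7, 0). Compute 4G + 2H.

(10, 6)

First 4G:
Double-and-add on 4 = (100)₂. Start with G = (4, 10) for the leading 1-bit.
double: tangent at (4, 10): λ = (3·4² + 2)/(2·10) ≡ 6/9. 9⁻¹ ≡ 5 (mod 11) since 9·5 = 45 ≡ 1, so λ ≡ 6·5 ≡ 8.
  x = λ² - 4 - 4 = 64 - 8 ≡ 1; y = λ·(4 - 1) - 10 ≡ 3. → (1, 3)
double: tangent at (1, 3): λ = (3·1² + 2)/(2·3) ≡ 5/6. 6⁻¹ ≡ 2 (mod 11), so λ ≡ 5·2 ≡ 10.
  x = λ² - 1 - 1 = 100 - 2 ≡ 10; y = λ·(1 - 10) - 3 ≡ 6. → (10, 6)
4G = (10, 6).
Next 2H:
Repeated addition: build up to 2H.
2H: (7, 0) + (7, 0): same x and y₁ ≡ -y₂, so the sum is ∞.
2H = ∞.
Finally 4G + 2H:
(10, 6) + ∞ = (10, 6) (identity).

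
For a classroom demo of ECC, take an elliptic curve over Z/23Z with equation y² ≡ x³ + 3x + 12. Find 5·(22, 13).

Write Q = (22, 13).
Double-and-add on 5 = (101)₂. Start with Q = (22, 13) for the leading 1-bit.
double: tangent at (22, 13): λ = (3·22² + 3)/(2·13) ≡ 6/3. 3⁻¹ ≡ 8 (mod 23) since 3·8 = 24 ≡ 1, so λ ≡ 6·8 ≡ 2.
  x = λ² - 22 - 22 = 4 - 44 ≡ 6; y = λ·(22 - 6) - 13 ≡ 19. → (6, 19)
double: tangent at (6, 19): λ = (3·6² + 3)/(2·19) ≡ 19/15. 15⁻¹ ≡ 20 (mod 23), so λ ≡ 19·20 ≡ 12.
  x = λ² - 6 - 6 = 144 - 12 ≡ 17; y = λ·(6 - 17) - 19 ≡ 10. → (17, 10)
add Q: (17, 10) + (22, 13). λ = (13 - 10)/(22 - 17) ≡ 3/5 mod 23. 5⁻¹ ≡ 14 (mod 23), so λ ≡ 19.
  x = λ² - 17 - 22 = 361 - 39 ≡ 0; y = λ·(17 - 0) - 10 ≡ 14. → (0, 14)

(0, 14)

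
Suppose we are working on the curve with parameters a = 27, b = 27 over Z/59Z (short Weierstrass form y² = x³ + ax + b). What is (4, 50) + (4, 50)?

(11, 48)

tangent at (4, 50): λ = (3·4² + 27)/(2·50) ≡ 16/41. 41⁻¹ ≡ 36 (mod 59), so λ ≡ 16·36 ≡ 45.
  x = λ² - 4 - 4 = 2025 - 8 ≡ 11; y = λ·(4 - 11) - 50 ≡ 48. → (11, 48)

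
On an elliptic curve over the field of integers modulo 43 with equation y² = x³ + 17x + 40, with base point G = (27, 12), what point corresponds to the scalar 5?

Repeated addition: build up to 5G.
2G: tangent at (27, 12): λ = (3·27² + 17)/(2·12) ≡ 11/24. 24⁻¹ ≡ 9 (mod 43) since 24·9 = 216 ≡ 1, so λ ≡ 11·9 ≡ 13.
  x = λ² - 27 - 27 = 169 - 54 ≡ 29; y = λ·(27 - 29) - 12 ≡ 5. → (29, 5)
3G: (29, 5) + (27, 12). λ = (12 - 5)/(27 - 29) ≡ 7/41 mod 43. 41⁻¹ ≡ 21 (mod 43), so λ ≡ 18.
  x = λ² - 29 - 27 = 324 - 56 ≡ 10; y = λ·(29 - 10) - 5 ≡ 36. → (10, 36)
4G: (10, 36) + (27, 12). λ = (12 - 36)/(27 - 10) ≡ 19/17 mod 43. 17⁻¹ ≡ 38 (mod 43) since 17·38 = 646 ≡ 1, so λ ≡ 34.
  x = λ² - 10 - 27 = 1156 - 37 ≡ 1; y = λ·(10 - 1) - 36 ≡ 12. → (1, 12)
5G: (1, 12) + (27, 12). λ = (12 - 12)/(27 - 1) ≡ 0/26 mod 43. 26⁻¹ ≡ 5 (mod 43), so λ ≡ 0.
  x = λ² - 1 - 27 = 0 - 28 ≡ 15; y = λ·(1 - 15) - 12 ≡ 31. → (15, 31)

(15, 31)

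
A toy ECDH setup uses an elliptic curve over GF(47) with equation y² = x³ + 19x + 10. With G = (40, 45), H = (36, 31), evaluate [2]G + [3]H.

First 2G:
Repeated addition: build up to 2G.
2G: tangent at (40, 45): λ = (3·40² + 19)/(2·45) ≡ 25/43. 43⁻¹ ≡ 35 (mod 47) since 43·35 = 1505 ≡ 1, so λ ≡ 25·35 ≡ 29.
  x = λ² - 40 - 40 = 841 - 80 ≡ 9; y = λ·(40 - 9) - 45 ≡ 8. → (9, 8)
2G = (9, 8).
Next 3H:
Repeated addition: build up to 3H.
2H: tangent at (36, 31): λ = (3·36² + 19)/(2·31) ≡ 6/15. 15⁻¹ ≡ 22 (mod 47), so λ ≡ 6·22 ≡ 38.
  x = λ² - 36 - 36 = 1444 - 72 ≡ 9; y = λ·(36 - 9) - 31 ≡ 8. → (9, 8)
3H: (9, 8) + (36, 31). λ = (31 - 8)/(36 - 9) ≡ 23/27 mod 47. 27⁻¹ ≡ 7 (mod 47) since 27·7 = 189 ≡ 1, so λ ≡ 20.
  x = λ² - 9 - 36 = 400 - 45 ≡ 26; y = λ·(9 - 26) - 8 ≡ 28. → (26, 28)
3H = (26, 28).
Finally 2G + 3H:
(9, 8) + (26, 28). λ = (28 - 8)/(26 - 9) ≡ 20/17 mod 47. 17⁻¹ ≡ 36 (mod 47) since 17·36 = 612 ≡ 1, so λ ≡ 15.
  x = λ² - 9 - 26 = 225 - 35 ≡ 2; y = λ·(9 - 2) - 8 ≡ 3. → (2, 3)

(2, 3)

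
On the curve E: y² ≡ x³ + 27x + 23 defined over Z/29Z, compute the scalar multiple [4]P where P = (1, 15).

(15, 27)

Repeated addition: build up to 4P.
2P: tangent at (1, 15): λ = (3·1² + 27)/(2·15) ≡ 1/1. 1⁻¹ ≡ 1 (mod 29), so λ ≡ 1·1 ≡ 1.
  x = λ² - 1 - 1 = 1 - 2 ≡ 28; y = λ·(1 - 28) - 15 ≡ 16. → (28, 16)
3P: (28, 16) + (1, 15). λ = (15 - 16)/(1 - 28) ≡ 28/2 mod 29. 2⁻¹ ≡ 15 (mod 29) since 2·15 = 30 ≡ 1, so λ ≡ 14.
  x = λ² - 28 - 1 = 196 - 29 ≡ 22; y = λ·(28 - 22) - 16 ≡ 10. → (22, 10)
4P: (22, 10) + (1, 15). λ = (15 - 10)/(1 - 22) ≡ 5/8 mod 29. 8⁻¹ ≡ 11 (mod 29), so λ ≡ 26.
  x = λ² - 22 - 1 = 676 - 23 ≡ 15; y = λ·(22 - 15) - 10 ≡ 27. → (15, 27)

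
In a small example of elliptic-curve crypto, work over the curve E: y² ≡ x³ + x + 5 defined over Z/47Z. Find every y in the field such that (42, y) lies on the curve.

x³ + 1x + 5 = 74135 ≡ 16 (mod 47).
Square roots of 16 mod 47: 4 and 43 (since 4² = 16 ≡ 16).

4, 43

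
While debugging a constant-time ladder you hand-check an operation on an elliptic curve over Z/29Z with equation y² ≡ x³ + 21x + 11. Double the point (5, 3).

tangent at (5, 3): λ = (3·5² + 21)/(2·3) ≡ 9/6. 6⁻¹ ≡ 5 (mod 29) since 6·5 = 30 ≡ 1, so λ ≡ 9·5 ≡ 16.
  x = λ² - 5 - 5 = 256 - 10 ≡ 14; y = λ·(5 - 14) - 3 ≡ 27. → (14, 27)

(14, 27)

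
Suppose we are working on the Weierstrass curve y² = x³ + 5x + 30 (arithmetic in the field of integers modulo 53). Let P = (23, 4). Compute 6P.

Double-and-add on 6 = (110)₂. Start with P = (23, 4) for the leading 1-bit.
double: tangent at (23, 4): λ = (3·23² + 5)/(2·4) ≡ 2/8. 8⁻¹ ≡ 20 (mod 53) since 8·20 = 160 ≡ 1, so λ ≡ 2·20 ≡ 40.
  x = λ² - 23 - 23 = 1600 - 46 ≡ 17; y = λ·(23 - 17) - 4 ≡ 24. → (17, 24)
add P: (17, 24) + (23, 4). λ = (4 - 24)/(23 - 17) ≡ 33/6 mod 53. 6⁻¹ ≡ 9 (mod 53), so λ ≡ 32.
  x = λ² - 17 - 23 = 1024 - 40 ≡ 30; y = λ·(17 - 30) - 24 ≡ 37. → (30, 37)
double: tangent at (30, 37): λ = (3·30² + 5)/(2·37) ≡ 2/21. 21⁻¹ ≡ 48 (mod 53) since 21·48 = 1008 ≡ 1, so λ ≡ 2·48 ≡ 43.
  x = λ² - 30 - 30 = 1849 - 60 ≡ 40; y = λ·(30 - 40) - 37 ≡ 10. → (40, 10)

(40, 10)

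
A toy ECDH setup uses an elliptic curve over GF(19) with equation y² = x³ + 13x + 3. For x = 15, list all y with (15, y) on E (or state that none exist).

x³ + 13x + 3 = 3573 ≡ 1 (mod 19).
Square roots of 1 mod 19: 1 and 18 (since 1² = 1 ≡ 1).

1, 18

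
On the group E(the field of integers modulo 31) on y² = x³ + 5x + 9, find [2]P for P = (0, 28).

(5, 2)

tangent at (0, 28): λ = (3·0² + 5)/(2·28) ≡ 5/25. 25⁻¹ ≡ 5 (mod 31) since 25·5 = 125 ≡ 1, so λ ≡ 5·5 ≡ 25.
  x = λ² - 0 - 0 = 625 - 0 ≡ 5; y = λ·(0 - 5) - 28 ≡ 2. → (5, 2)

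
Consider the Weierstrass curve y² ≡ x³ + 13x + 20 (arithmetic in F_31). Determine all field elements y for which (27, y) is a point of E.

x³ + 13x + 20 = 20054 ≡ 28 (mod 31).
Square roots of 28 mod 31: 11 and 20 (since 11² = 121 ≡ 28).

11, 20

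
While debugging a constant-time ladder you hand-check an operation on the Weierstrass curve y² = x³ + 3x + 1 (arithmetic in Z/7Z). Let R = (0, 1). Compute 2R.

(4, 0)

tangent at (0, 1): λ = (3·0² + 3)/(2·1) ≡ 3/2. 2⁻¹ ≡ 4 (mod 7), so λ ≡ 3·4 ≡ 5.
  x = λ² - 0 - 0 = 25 - 0 ≡ 4; y = λ·(0 - 4) - 1 ≡ 0. → (4, 0)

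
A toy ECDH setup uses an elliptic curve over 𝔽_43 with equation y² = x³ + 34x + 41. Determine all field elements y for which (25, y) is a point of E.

x³ + 34x + 41 = 16516 ≡ 4 (mod 43).
Square roots of 4 mod 43: 2 and 41 (since 2² = 4 ≡ 4).

2, 41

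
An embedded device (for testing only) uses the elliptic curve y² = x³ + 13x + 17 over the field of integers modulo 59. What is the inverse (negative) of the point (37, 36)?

-(37, 36) = (37, -36 mod 59) = (37, 23).

(37, 23)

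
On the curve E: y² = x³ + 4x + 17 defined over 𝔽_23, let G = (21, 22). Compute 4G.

(15, 18)

Repeated addition: build up to 4G.
2G: tangent at (21, 22): λ = (3·21² + 4)/(2·22) ≡ 16/21. 21⁻¹ ≡ 11 (mod 23) since 21·11 = 231 ≡ 1, so λ ≡ 16·11 ≡ 15.
  x = λ² - 21 - 21 = 225 - 42 ≡ 22; y = λ·(21 - 22) - 22 ≡ 9. → (22, 9)
3G: (22, 9) + (21, 22). λ = (22 - 9)/(21 - 22) ≡ 13/22 mod 23. 22⁻¹ ≡ 22 (mod 23), so λ ≡ 10.
  x = λ² - 22 - 21 = 100 - 43 ≡ 11; y = λ·(22 - 11) - 9 ≡ 9. → (11, 9)
4G: (11, 9) + (21, 22). λ = (22 - 9)/(21 - 11) ≡ 13/10 mod 23. 10⁻¹ ≡ 7 (mod 23), so λ ≡ 22.
  x = λ² - 11 - 21 = 484 - 32 ≡ 15; y = λ·(11 - 15) - 9 ≡ 18. → (15, 18)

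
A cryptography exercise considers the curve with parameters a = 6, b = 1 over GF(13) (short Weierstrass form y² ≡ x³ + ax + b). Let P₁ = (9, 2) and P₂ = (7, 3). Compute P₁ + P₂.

(7, 10)

(9, 2) + (7, 3). λ = (3 - 2)/(7 - 9) ≡ 1/11 mod 13. 11⁻¹ ≡ 6 (mod 13) since 11·6 = 66 ≡ 1, so λ ≡ 6.
  x = λ² - 9 - 7 = 36 - 16 ≡ 7; y = λ·(9 - 7) - 2 ≡ 10. → (7, 10)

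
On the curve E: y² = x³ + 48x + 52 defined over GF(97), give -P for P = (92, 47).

(92, 50)

-(92, 47) = (92, -47 mod 97) = (92, 50).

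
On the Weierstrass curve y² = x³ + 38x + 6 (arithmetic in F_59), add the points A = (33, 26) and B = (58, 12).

(33, 26) + (58, 12). λ = (12 - 26)/(58 - 33) ≡ 45/25 mod 59. 25⁻¹ ≡ 26 (mod 59), so λ ≡ 49.
  x = λ² - 33 - 58 = 2401 - 91 ≡ 9; y = λ·(33 - 9) - 26 ≡ 29. → (9, 29)

(9, 29)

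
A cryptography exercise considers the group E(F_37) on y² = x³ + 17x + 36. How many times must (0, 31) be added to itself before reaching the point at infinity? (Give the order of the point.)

4

2P: tangent at (0, 31): λ = (3·0² + 17)/(2·31) ≡ 17/25. 25⁻¹ ≡ 3 (mod 37), so λ ≡ 17·3 ≡ 14.
  x = λ² - 0 - 0 = 196 - 0 ≡ 11; y = λ·(0 - 11) - 31 ≡ 0. → (11, 0)
3P: (11, 0) + (0, 31). λ = (31 - 0)/(0 - 11) ≡ 31/26 mod 37. 26⁻¹ ≡ 10 (mod 37), so λ ≡ 14.
  x = λ² - 11 - 0 = 196 - 11 ≡ 0; y = λ·(11 - 0) - 0 ≡ 6. → (0, 6)
4P: (0, 6) + (0, 31): same x and y₁ ≡ -y₂, so the sum is the point at infinity.
4P = the point at infinity, so the order is 4.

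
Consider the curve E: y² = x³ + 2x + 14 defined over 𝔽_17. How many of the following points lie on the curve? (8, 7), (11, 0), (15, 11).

2

(8, 7): 7² ≡ 15, rhs ≡ 15 → on.
(11, 0): 0² ≡ 0, rhs ≡ 7 → off.
(15, 11): 11² ≡ 2, rhs ≡ 2 → on.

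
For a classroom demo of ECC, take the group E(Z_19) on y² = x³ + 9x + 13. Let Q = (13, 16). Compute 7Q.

(10, 18)

Double-and-add on 7 = (111)₂. Start with Q = (13, 16) for the leading 1-bit.
double: tangent at (13, 16): λ = (3·13² + 9)/(2·16) ≡ 3/13. 13⁻¹ ≡ 3 (mod 19) since 13·3 = 39 ≡ 1, so λ ≡ 3·3 ≡ 9.
  x = λ² - 13 - 13 = 81 - 26 ≡ 17; y = λ·(13 - 17) - 16 ≡ 5. → (17, 5)
add Q: (17, 5) + (13, 16). λ = (16 - 5)/(13 - 17) ≡ 11/15 mod 19. 15⁻¹ ≡ 14 (mod 19), so λ ≡ 2.
  x = λ² - 17 - 13 = 4 - 30 ≡ 12; y = λ·(17 - 12) - 5 ≡ 5. → (12, 5)
double: tangent at (12, 5): λ = (3·12² + 9)/(2·5) ≡ 4/10. 10⁻¹ ≡ 2 (mod 19), so λ ≡ 4·2 ≡ 8.
  x = λ² - 12 - 12 = 64 - 24 ≡ 2; y = λ·(12 - 2) - 5 ≡ 18. → (2, 18)
add Q: (2, 18) + (13, 16). λ = (16 - 18)/(13 - 2) ≡ 17/11 mod 19. 11⁻¹ ≡ 7 (mod 19), so λ ≡ 5.
  x = λ² - 2 - 13 = 25 - 15 ≡ 10; y = λ·(2 - 10) - 18 ≡ 18. → (10, 18)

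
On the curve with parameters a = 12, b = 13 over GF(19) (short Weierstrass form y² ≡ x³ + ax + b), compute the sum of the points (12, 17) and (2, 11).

(12, 17) + (2, 11). λ = (11 - 17)/(2 - 12) ≡ 13/9 mod 19. 9⁻¹ ≡ 17 (mod 19), so λ ≡ 12.
  x = λ² - 12 - 2 = 144 - 14 ≡ 16; y = λ·(12 - 16) - 17 ≡ 11. → (16, 11)

(16, 11)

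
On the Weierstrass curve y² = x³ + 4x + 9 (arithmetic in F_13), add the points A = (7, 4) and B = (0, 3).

(7, 4) + (0, 3). λ = (3 - 4)/(0 - 7) ≡ 12/6 mod 13. 6⁻¹ ≡ 11 (mod 13), so λ ≡ 2.
  x = λ² - 7 - 0 = 4 - 7 ≡ 10; y = λ·(7 - 10) - 4 ≡ 3. → (10, 3)

(10, 3)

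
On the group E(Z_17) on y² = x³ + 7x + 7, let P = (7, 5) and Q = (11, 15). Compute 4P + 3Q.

First 4P:
Repeated addition: build up to 4P.
2P: tangent at (7, 5): λ = (3·7² + 7)/(2·5) ≡ 1/10. 10⁻¹ ≡ 12 (mod 17), so λ ≡ 1·12 ≡ 12.
  x = λ² - 7 - 7 = 144 - 14 ≡ 11; y = λ·(7 - 11) - 5 ≡ 15. → (11, 15)
3P: (11, 15) + (7, 5). λ = (5 - 15)/(7 - 11) ≡ 7/13 mod 17. 13⁻¹ ≡ 4 (mod 17) since 13·4 = 52 ≡ 1, so λ ≡ 11.
  x = λ² - 11 - 7 = 121 - 18 ≡ 1; y = λ·(11 - 1) - 15 ≡ 10. → (1, 10)
4P: (1, 10) + (7, 5). λ = (5 - 10)/(7 - 1) ≡ 12/6 mod 17. 6⁻¹ ≡ 3 (mod 17) since 6·3 = 18 ≡ 1, so λ ≡ 2.
  x = λ² - 1 - 7 = 4 - 8 ≡ 13; y = λ·(1 - 13) - 10 ≡ 0. → (13, 0)
4P = (13, 0).
Next 3Q:
Repeated addition: build up to 3Q.
2Q: tangent at (11, 15): λ = (3·11² + 7)/(2·15) ≡ 13/13. 13⁻¹ ≡ 4 (mod 17), so λ ≡ 13·4 ≡ 1.
  x = λ² - 11 - 11 = 1 - 22 ≡ 13; y = λ·(11 - 13) - 15 ≡ 0. → (13, 0)
3Q: (13, 0) + (11, 15). λ = (15 - 0)/(11 - 13) ≡ 15/15 mod 17. 15⁻¹ ≡ 8 (mod 17) since 15·8 = 120 ≡ 1, so λ ≡ 1.
  x = λ² - 13 - 11 = 1 - 24 ≡ 11; y = λ·(13 - 11) - 0 ≡ 2. → (11, 2)
3Q = (11, 2).
Finally 4P + 3Q:
(13, 0) + (11, 2). λ = (2 - 0)/(11 - 13) ≡ 2/15 mod 17. 15⁻¹ ≡ 8 (mod 17), so λ ≡ 16.
  x = λ² - 13 - 11 = 256 - 24 ≡ 11; y = λ·(13 - 11) - 0 ≡ 15. → (11, 15)

(11, 15)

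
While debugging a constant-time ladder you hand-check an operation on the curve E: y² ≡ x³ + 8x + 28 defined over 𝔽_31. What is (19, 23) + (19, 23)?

(13, 29)

tangent at (19, 23): λ = (3·19² + 8)/(2·23) ≡ 6/15. 15⁻¹ ≡ 29 (mod 31), so λ ≡ 6·29 ≡ 19.
  x = λ² - 19 - 19 = 361 - 38 ≡ 13; y = λ·(19 - 13) - 23 ≡ 29. → (13, 29)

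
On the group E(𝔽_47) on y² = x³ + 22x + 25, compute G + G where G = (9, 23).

tangent at (9, 23): λ = (3·9² + 22)/(2·23) ≡ 30/46. 46⁻¹ ≡ 46 (mod 47), so λ ≡ 30·46 ≡ 17.
  x = λ² - 9 - 9 = 289 - 18 ≡ 36; y = λ·(9 - 36) - 23 ≡ 35. → (36, 35)

(36, 35)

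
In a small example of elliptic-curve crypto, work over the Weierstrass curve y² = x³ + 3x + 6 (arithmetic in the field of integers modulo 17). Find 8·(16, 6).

(13, 7)

Write G = (16, 6).
Repeated addition: build up to 8G.
2G: tangent at (16, 6): λ = (3·16² + 3)/(2·6) ≡ 6/12. 12⁻¹ ≡ 10 (mod 17) since 12·10 = 120 ≡ 1, so λ ≡ 6·10 ≡ 9.
  x = λ² - 16 - 16 = 81 - 32 ≡ 15; y = λ·(16 - 15) - 6 ≡ 3. → (15, 3)
3G: (15, 3) + (16, 6). λ = (6 - 3)/(16 - 15) ≡ 3/1 mod 17. 1⁻¹ ≡ 1 (mod 17), so λ ≡ 3.
  x = λ² - 15 - 16 = 9 - 31 ≡ 12; y = λ·(15 - 12) - 3 ≡ 6. → (12, 6)
4G: (12, 6) + (16, 6). λ = (6 - 6)/(16 - 12) ≡ 0/4 mod 17. 4⁻¹ ≡ 13 (mod 17) since 4·13 = 52 ≡ 1, so λ ≡ 0.
  x = λ² - 12 - 16 = 0 - 28 ≡ 6; y = λ·(12 - 6) - 6 ≡ 11. → (6, 11)
5G: (6, 11) + (16, 6). λ = (6 - 11)/(16 - 6) ≡ 12/10 mod 17. 10⁻¹ ≡ 12 (mod 17) since 10·12 = 120 ≡ 1, so λ ≡ 8.
  x = λ² - 6 - 16 = 64 - 22 ≡ 8; y = λ·(6 - 8) - 11 ≡ 7. → (8, 7)
6G: (8, 7) + (16, 6). λ = (6 - 7)/(16 - 8) ≡ 16/8 mod 17. 8⁻¹ ≡ 15 (mod 17) since 8·15 = 120 ≡ 1, so λ ≡ 2.
  x = λ² - 8 - 16 = 4 - 24 ≡ 14; y = λ·(8 - 14) - 7 ≡ 15. → (14, 15)
7G: (14, 15) + (16, 6). λ = (6 - 15)/(16 - 14) ≡ 8/2 mod 17. 2⁻¹ ≡ 9 (mod 17) since 2·9 = 18 ≡ 1, so λ ≡ 4.
  x = λ² - 14 - 16 = 16 - 30 ≡ 3; y = λ·(14 - 3) - 15 ≡ 12. → (3, 12)
8G: (3, 12) + (16, 6). λ = (6 - 12)/(16 - 3) ≡ 11/13 mod 17. 13⁻¹ ≡ 4 (mod 17), so λ ≡ 10.
  x = λ² - 3 - 16 = 100 - 19 ≡ 13; y = λ·(3 - 13) - 12 ≡ 7. → (13, 7)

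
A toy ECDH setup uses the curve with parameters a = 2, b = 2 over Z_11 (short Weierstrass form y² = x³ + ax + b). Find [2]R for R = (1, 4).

tangent at (1, 4): λ = (3·1² + 2)/(2·4) ≡ 5/8. 8⁻¹ ≡ 7 (mod 11), so λ ≡ 5·7 ≡ 2.
  x = λ² - 1 - 1 = 4 - 2 ≡ 2; y = λ·(1 - 2) - 4 ≡ 5. → (2, 5)

(2, 5)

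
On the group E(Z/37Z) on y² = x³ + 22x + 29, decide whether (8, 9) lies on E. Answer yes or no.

no

y² = 9² ≡ 7; x³ + 22x + 29 = 717 ≡ 14 (mod 37). 7 ≠ 14.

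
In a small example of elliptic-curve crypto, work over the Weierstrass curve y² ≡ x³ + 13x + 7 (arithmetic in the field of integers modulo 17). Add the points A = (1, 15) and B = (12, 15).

(1, 15) + (12, 15). λ = (15 - 15)/(12 - 1) ≡ 0/11 mod 17. 11⁻¹ ≡ 14 (mod 17) since 11·14 = 154 ≡ 1, so λ ≡ 0.
  x = λ² - 1 - 12 = 0 - 13 ≡ 4; y = λ·(1 - 4) - 15 ≡ 2. → (4, 2)

(4, 2)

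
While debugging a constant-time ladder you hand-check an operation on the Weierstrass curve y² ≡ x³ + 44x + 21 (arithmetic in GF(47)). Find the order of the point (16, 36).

12

2P: tangent at (16, 36): λ = (3·16² + 44)/(2·36) ≡ 13/25. 25⁻¹ ≡ 32 (mod 47), so λ ≡ 13·32 ≡ 40.
  x = λ² - 16 - 16 = 1600 - 32 ≡ 17; y = λ·(16 - 17) - 36 ≡ 18. → (17, 18)
3P: (17, 18) + (16, 36). λ = (36 - 18)/(16 - 17) ≡ 18/46 mod 47. 46⁻¹ ≡ 46 (mod 47), so λ ≡ 29.
  x = λ² - 17 - 16 = 841 - 33 ≡ 9; y = λ·(17 - 9) - 18 ≡ 26. → (9, 26)
4P: (9, 26) + (16, 36). λ = (36 - 26)/(16 - 9) ≡ 10/7 mod 47. 7⁻¹ ≡ 27 (mod 47), so λ ≡ 35.
  x = λ² - 9 - 16 = 1225 - 25 ≡ 25; y = λ·(9 - 25) - 26 ≡ 25. → (25, 25)
5P: (25, 25) + (16, 36). λ = (36 - 25)/(16 - 25) ≡ 11/38 mod 47. 38⁻¹ ≡ 26 (mod 47) since 38·26 = 988 ≡ 1, so λ ≡ 4.
  x = λ² - 25 - 16 = 16 - 41 ≡ 22; y = λ·(25 - 22) - 25 ≡ 34. → (22, 34)
6P: (22, 34) + (16, 36). λ = (36 - 34)/(16 - 22) ≡ 2/41 mod 47. 41⁻¹ ≡ 39 (mod 47), so λ ≡ 31.
  x = λ² - 22 - 16 = 961 - 38 ≡ 30; y = λ·(22 - 30) - 34 ≡ 0. → (30, 0)
7P: (30, 0) + (16, 36). λ = (36 - 0)/(16 - 30) ≡ 36/33 mod 47. 33⁻¹ ≡ 10 (mod 47) since 33·10 = 330 ≡ 1, so λ ≡ 31.
  x = λ² - 30 - 16 = 961 - 46 ≡ 22; y = λ·(30 - 22) - 0 ≡ 13. → (22, 13)
8P: (22, 13) + (16, 36). λ = (36 - 13)/(16 - 22) ≡ 23/41 mod 47. 41⁻¹ ≡ 39 (mod 47) since 41·39 = 1599 ≡ 1, so λ ≡ 4.
  x = λ² - 22 - 16 = 16 - 38 ≡ 25; y = λ·(22 - 25) - 13 ≡ 22. → (25, 22)
9P: (25, 22) + (16, 36). λ = (36 - 22)/(16 - 25) ≡ 14/38 mod 47. 38⁻¹ ≡ 26 (mod 47), so λ ≡ 35.
  x = λ² - 25 - 16 = 1225 - 41 ≡ 9; y = λ·(25 - 9) - 22 ≡ 21. → (9, 21)
10P: (9, 21) + (16, 36). λ = (36 - 21)/(16 - 9) ≡ 15/7 mod 47. 7⁻¹ ≡ 27 (mod 47) since 7·27 = 189 ≡ 1, so λ ≡ 29.
  x = λ² - 9 - 16 = 841 - 25 ≡ 17; y = λ·(9 - 17) - 21 ≡ 29. → (17, 29)
11P: (17, 29) + (16, 36). λ = (36 - 29)/(16 - 17) ≡ 7/46 mod 47. 46⁻¹ ≡ 46 (mod 47) since 46·46 = 2116 ≡ 1, so λ ≡ 40.
  x = λ² - 17 - 16 = 1600 - 33 ≡ 16; y = λ·(17 - 16) - 29 ≡ 11. → (16, 11)
12P: (16, 11) + (16, 36): same x and y₁ ≡ -y₂, so the sum is O.
12P = O, so the order is 12.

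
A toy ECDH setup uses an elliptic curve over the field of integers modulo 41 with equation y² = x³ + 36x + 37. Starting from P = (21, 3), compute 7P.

Double-and-add on 7 = (111)₂. Start with P = (21, 3) for the leading 1-bit.
double: tangent at (21, 3): λ = (3·21² + 36)/(2·3) ≡ 6/6. 6⁻¹ ≡ 7 (mod 41) since 6·7 = 42 ≡ 1, so λ ≡ 6·7 ≡ 1.
  x = λ² - 21 - 21 = 1 - 42 ≡ 0; y = λ·(21 - 0) - 3 ≡ 18. → (0, 18)
add P: (0, 18) + (21, 3). λ = (3 - 18)/(21 - 0) ≡ 26/21 mod 41. 21⁻¹ ≡ 2 (mod 41) since 21·2 = 42 ≡ 1, so λ ≡ 11.
  x = λ² - 0 - 21 = 121 - 21 ≡ 18; y = λ·(0 - 18) - 18 ≡ 30. → (18, 30)
double: tangent at (18, 30): λ = (3·18² + 36)/(2·30) ≡ 24/19. 19⁻¹ ≡ 13 (mod 41), so λ ≡ 24·13 ≡ 25.
  x = λ² - 18 - 18 = 625 - 36 ≡ 15; y = λ·(18 - 15) - 30 ≡ 4. → (15, 4)
add P: (15, 4) + (21, 3). λ = (3 - 4)/(21 - 15) ≡ 40/6 mod 41. 6⁻¹ ≡ 7 (mod 41), so λ ≡ 34.
  x = λ² - 15 - 21 = 1156 - 36 ≡ 13; y = λ·(15 - 13) - 4 ≡ 23. → (13, 23)

(13, 23)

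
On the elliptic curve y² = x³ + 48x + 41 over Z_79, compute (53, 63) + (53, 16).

The two points share x = 53 and their y-coordinates satisfy 63 + 16 ≡ 0 (mod 79), so they are inverses. Their sum is the point at infinity.

O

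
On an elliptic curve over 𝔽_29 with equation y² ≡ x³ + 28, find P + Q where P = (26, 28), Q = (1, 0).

(26, 28) + (1, 0). λ = (0 - 28)/(1 - 26) ≡ 1/4 mod 29. 4⁻¹ ≡ 22 (mod 29) since 4·22 = 88 ≡ 1, so λ ≡ 22.
  x = λ² - 26 - 1 = 484 - 27 ≡ 22; y = λ·(26 - 22) - 28 ≡ 2. → (22, 2)

(22, 2)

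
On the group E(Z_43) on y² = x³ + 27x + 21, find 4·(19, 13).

(39, 35)

Write G = (19, 13).
Double-and-add on 4 = (100)₂. Start with G = (19, 13) for the leading 1-bit.
double: tangent at (19, 13): λ = (3·19² + 27)/(2·13) ≡ 35/26. 26⁻¹ ≡ 5 (mod 43) since 26·5 = 130 ≡ 1, so λ ≡ 35·5 ≡ 3.
  x = λ² - 19 - 19 = 9 - 38 ≡ 14; y = λ·(19 - 14) - 13 ≡ 2. → (14, 2)
double: tangent at (14, 2): λ = (3·14² + 27)/(2·2) ≡ 13/4. 4⁻¹ ≡ 11 (mod 43), so λ ≡ 13·11 ≡ 14.
  x = λ² - 14 - 14 = 196 - 28 ≡ 39; y = λ·(14 - 39) - 2 ≡ 35. → (39, 35)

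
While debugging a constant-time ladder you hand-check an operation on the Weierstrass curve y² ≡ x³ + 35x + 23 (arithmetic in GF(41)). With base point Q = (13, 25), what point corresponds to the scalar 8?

(0, 8)

Repeated addition: build up to 8Q.
2Q: tangent at (13, 25): λ = (3·13² + 35)/(2·25) ≡ 9/9. 9⁻¹ ≡ 32 (mod 41) since 9·32 = 288 ≡ 1, so λ ≡ 9·32 ≡ 1.
  x = λ² - 13 - 13 = 1 - 26 ≡ 16; y = λ·(13 - 16) - 25 ≡ 13. → (16, 13)
3Q: (16, 13) + (13, 25). λ = (25 - 13)/(13 - 16) ≡ 12/38 mod 41. 38⁻¹ ≡ 27 (mod 41), so λ ≡ 37.
  x = λ² - 16 - 13 = 1369 - 29 ≡ 28; y = λ·(16 - 28) - 13 ≡ 35. → (28, 35)
4Q: (28, 35) + (13, 25). λ = (25 - 35)/(13 - 28) ≡ 31/26 mod 41. 26⁻¹ ≡ 30 (mod 41) since 26·30 = 780 ≡ 1, so λ ≡ 28.
  x = λ² - 28 - 13 = 784 - 41 ≡ 5; y = λ·(28 - 5) - 35 ≡ 35. → (5, 35)
5Q: (5, 35) + (13, 25). λ = (25 - 35)/(13 - 5) ≡ 31/8 mod 41. 8⁻¹ ≡ 36 (mod 41), so λ ≡ 9.
  x = λ² - 5 - 13 = 81 - 18 ≡ 22; y = λ·(5 - 22) - 35 ≡ 17. → (22, 17)
6Q: (22, 17) + (13, 25). λ = (25 - 17)/(13 - 22) ≡ 8/32 mod 41. 32⁻¹ ≡ 9 (mod 41) since 32·9 = 288 ≡ 1, so λ ≡ 31.
  x = λ² - 22 - 13 = 961 - 35 ≡ 24; y = λ·(22 - 24) - 17 ≡ 3. → (24, 3)
7Q: (24, 3) + (13, 25). λ = (25 - 3)/(13 - 24) ≡ 22/30 mod 41. 30⁻¹ ≡ 26 (mod 41) since 30·26 = 780 ≡ 1, so λ ≡ 39.
  x = λ² - 24 - 13 = 1521 - 37 ≡ 8; y = λ·(24 - 8) - 3 ≡ 6. → (8, 6)
8Q: (8, 6) + (13, 25). λ = (25 - 6)/(13 - 8) ≡ 19/5 mod 41. 5⁻¹ ≡ 33 (mod 41) since 5·33 = 165 ≡ 1, so λ ≡ 12.
  x = λ² - 8 - 13 = 144 - 21 ≡ 0; y = λ·(8 - 0) - 6 ≡ 8. → (0, 8)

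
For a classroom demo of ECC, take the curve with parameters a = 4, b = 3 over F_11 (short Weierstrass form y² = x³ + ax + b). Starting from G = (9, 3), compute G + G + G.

Repeated addition: build up to 3G.
2G: tangent at (9, 3): λ = (3·9² + 4)/(2·3) ≡ 5/6. 6⁻¹ ≡ 2 (mod 11) since 6·2 = 12 ≡ 1, so λ ≡ 5·2 ≡ 10.
  x = λ² - 9 - 9 = 100 - 18 ≡ 5; y = λ·(9 - 5) - 3 ≡ 4. → (5, 4)
3G: (5, 4) + (9, 3). λ = (3 - 4)/(9 - 5) ≡ 10/4 mod 11. 4⁻¹ ≡ 3 (mod 11), so λ ≡ 8.
  x = λ² - 5 - 9 = 64 - 14 ≡ 6; y = λ·(5 - 6) - 4 ≡ 10. → (6, 10)

(6, 10)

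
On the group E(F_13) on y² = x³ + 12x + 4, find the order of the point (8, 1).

2P: tangent at (8, 1): λ = (3·8² + 12)/(2·1) ≡ 9/2. 2⁻¹ ≡ 7 (mod 13), so λ ≡ 9·7 ≡ 11.
  x = λ² - 8 - 8 = 121 - 16 ≡ 1; y = λ·(8 - 1) - 1 ≡ 11. → (1, 11)
3P: (1, 11) + (8, 1). λ = (1 - 11)/(8 - 1) ≡ 3/7 mod 13. 7⁻¹ ≡ 2 (mod 13) since 7·2 = 14 ≡ 1, so λ ≡ 6.
  x = λ² - 1 - 8 = 36 - 9 ≡ 1; y = λ·(1 - 1) - 11 ≡ 2. → (1, 2)
4P: (1, 2) + (8, 1). λ = (1 - 2)/(8 - 1) ≡ 12/7 mod 13. 7⁻¹ ≡ 2 (mod 13), so λ ≡ 11.
  x = λ² - 1 - 8 = 121 - 9 ≡ 8; y = λ·(1 - 8) - 2 ≡ 12. → (8, 12)
5P: (8, 12) + (8, 1): same x and y₁ ≡ -y₂, so the sum is the point at infinity.
5P = the point at infinity, so the order is 5.

5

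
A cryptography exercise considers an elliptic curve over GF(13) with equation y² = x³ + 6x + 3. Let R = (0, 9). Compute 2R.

(3, 3)

tangent at (0, 9): λ = (3·0² + 6)/(2·9) ≡ 6/5. 5⁻¹ ≡ 8 (mod 13), so λ ≡ 6·8 ≡ 9.
  x = λ² - 0 - 0 = 81 - 0 ≡ 3; y = λ·(0 - 3) - 9 ≡ 3. → (3, 3)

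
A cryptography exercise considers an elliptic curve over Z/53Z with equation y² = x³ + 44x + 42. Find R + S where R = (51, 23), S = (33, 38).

(33, 15)

(51, 23) + (33, 38). λ = (38 - 23)/(33 - 51) ≡ 15/35 mod 53. 35⁻¹ ≡ 50 (mod 53), so λ ≡ 8.
  x = λ² - 51 - 33 = 64 - 84 ≡ 33; y = λ·(51 - 33) - 23 ≡ 15. → (33, 15)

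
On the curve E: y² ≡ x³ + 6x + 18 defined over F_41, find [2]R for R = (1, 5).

(23, 8)

tangent at (1, 5): λ = (3·1² + 6)/(2·5) ≡ 9/10. 10⁻¹ ≡ 37 (mod 41) since 10·37 = 370 ≡ 1, so λ ≡ 9·37 ≡ 5.
  x = λ² - 1 - 1 = 25 - 2 ≡ 23; y = λ·(1 - 23) - 5 ≡ 8. → (23, 8)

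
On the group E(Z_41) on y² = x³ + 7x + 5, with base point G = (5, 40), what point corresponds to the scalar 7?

Double-and-add on 7 = (111)₂. Start with G = (5, 40) for the leading 1-bit.
double: tangent at (5, 40): λ = (3·5² + 7)/(2·40) ≡ 0/39. 39⁻¹ ≡ 20 (mod 41) since 39·20 = 780 ≡ 1, so λ ≡ 0·20 ≡ 0.
  x = λ² - 5 - 5 = 0 - 10 ≡ 31; y = λ·(5 - 31) - 40 ≡ 1. → (31, 1)
add G: (31, 1) + (5, 40). λ = (40 - 1)/(5 - 31) ≡ 39/15 mod 41. 15⁻¹ ≡ 11 (mod 41), so λ ≡ 19.
  x = λ² - 31 - 5 = 361 - 36 ≡ 38; y = λ·(31 - 38) - 1 ≡ 30. → (38, 30)
double: tangent at (38, 30): λ = (3·38² + 7)/(2·30) ≡ 34/19. 19⁻¹ ≡ 13 (mod 41) since 19·13 = 247 ≡ 1, so λ ≡ 34·13 ≡ 32.
  x = λ² - 38 - 38 = 1024 - 76 ≡ 5; y = λ·(38 - 5) - 30 ≡ 1. → (5, 1)
add G: (5, 1) + (5, 40): same x and y₁ ≡ -y₂, so the sum is 𝒪.

O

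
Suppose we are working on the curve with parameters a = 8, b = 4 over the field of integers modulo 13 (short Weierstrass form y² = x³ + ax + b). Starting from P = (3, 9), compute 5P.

(3, 4)

Repeated addition: build up to 5P.
2P: tangent at (3, 9): λ = (3·3² + 8)/(2·9) ≡ 9/5. 5⁻¹ ≡ 8 (mod 13) since 5·8 = 40 ≡ 1, so λ ≡ 9·8 ≡ 7.
  x = λ² - 3 - 3 = 49 - 6 ≡ 4; y = λ·(3 - 4) - 9 ≡ 10. → (4, 10)
3P: (4, 10) + (3, 9). λ = (9 - 10)/(3 - 4) ≡ 12/12 mod 13. 12⁻¹ ≡ 12 (mod 13), so λ ≡ 1.
  x = λ² - 4 - 3 = 1 - 7 ≡ 7; y = λ·(4 - 7) - 10 ≡ 0. → (7, 0)
4P: (7, 0) + (3, 9). λ = (9 - 0)/(3 - 7) ≡ 9/9 mod 13. 9⁻¹ ≡ 3 (mod 13), so λ ≡ 1.
  x = λ² - 7 - 3 = 1 - 10 ≡ 4; y = λ·(7 - 4) - 0 ≡ 3. → (4, 3)
5P: (4, 3) + (3, 9). λ = (9 - 3)/(3 - 4) ≡ 6/12 mod 13. 12⁻¹ ≡ 12 (mod 13), so λ ≡ 7.
  x = λ² - 4 - 3 = 49 - 7 ≡ 3; y = λ·(4 - 3) - 3 ≡ 4. → (3, 4)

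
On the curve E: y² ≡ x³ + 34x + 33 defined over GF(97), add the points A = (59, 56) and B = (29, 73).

(59, 56) + (29, 73). λ = (73 - 56)/(29 - 59) ≡ 17/67 mod 97. 67⁻¹ ≡ 42 (mod 97), so λ ≡ 35.
  x = λ² - 59 - 29 = 1225 - 88 ≡ 70; y = λ·(59 - 70) - 56 ≡ 44. → (70, 44)

(70, 44)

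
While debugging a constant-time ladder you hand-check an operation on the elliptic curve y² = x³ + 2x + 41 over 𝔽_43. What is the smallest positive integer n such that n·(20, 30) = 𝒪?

4

2P: tangent at (20, 30): λ = (3·20² + 2)/(2·30) ≡ 41/17. 17⁻¹ ≡ 38 (mod 43) since 17·38 = 646 ≡ 1, so λ ≡ 41·38 ≡ 10.
  x = λ² - 20 - 20 = 100 - 40 ≡ 17; y = λ·(20 - 17) - 30 ≡ 0. → (17, 0)
3P: (17, 0) + (20, 30). λ = (30 - 0)/(20 - 17) ≡ 30/3 mod 43. 3⁻¹ ≡ 29 (mod 43) since 3·29 = 87 ≡ 1, so λ ≡ 10.
  x = λ² - 17 - 20 = 100 - 37 ≡ 20; y = λ·(17 - 20) - 0 ≡ 13. → (20, 13)
4P: (20, 13) + (20, 30): same x and y₁ ≡ -y₂, so the sum is 𝒪.
4P = 𝒪, so the order is 4.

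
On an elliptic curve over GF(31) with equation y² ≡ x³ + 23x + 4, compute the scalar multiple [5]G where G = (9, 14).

Repeated addition: build up to 5G.
2G: tangent at (9, 14): λ = (3·9² + 23)/(2·14) ≡ 18/28. 28⁻¹ ≡ 10 (mod 31), so λ ≡ 18·10 ≡ 25.
  x = λ² - 9 - 9 = 625 - 18 ≡ 18; y = λ·(9 - 18) - 14 ≡ 9. → (18, 9)
3G: (18, 9) + (9, 14). λ = (14 - 9)/(9 - 18) ≡ 5/22 mod 31. 22⁻¹ ≡ 24 (mod 31), so λ ≡ 27.
  x = λ² - 18 - 9 = 729 - 27 ≡ 20; y = λ·(18 - 20) - 9 ≡ 30. → (20, 30)
4G: (20, 30) + (9, 14). λ = (14 - 30)/(9 - 20) ≡ 15/20 mod 31. 20⁻¹ ≡ 14 (mod 31) since 20·14 = 280 ≡ 1, so λ ≡ 24.
  x = λ² - 20 - 9 = 576 - 29 ≡ 20; y = λ·(20 - 20) - 30 ≡ 1. → (20, 1)
5G: (20, 1) + (9, 14). λ = (14 - 1)/(9 - 20) ≡ 13/20 mod 31. 20⁻¹ ≡ 14 (mod 31) since 20·14 = 280 ≡ 1, so λ ≡ 27.
  x = λ² - 20 - 9 = 729 - 29 ≡ 18; y = λ·(20 - 18) - 1 ≡ 22. → (18, 22)

(18, 22)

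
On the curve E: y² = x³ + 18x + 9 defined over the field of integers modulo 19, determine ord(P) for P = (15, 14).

8

2P: tangent at (15, 14): λ = (3·15² + 18)/(2·14) ≡ 9/9. 9⁻¹ ≡ 17 (mod 19) since 9·17 = 153 ≡ 1, so λ ≡ 9·17 ≡ 1.
  x = λ² - 15 - 15 = 1 - 30 ≡ 9; y = λ·(15 - 9) - 14 ≡ 11. → (9, 11)
3P: (9, 11) + (15, 14). λ = (14 - 11)/(15 - 9) ≡ 3/6 mod 19. 6⁻¹ ≡ 16 (mod 19), so λ ≡ 10.
  x = λ² - 9 - 15 = 100 - 24 ≡ 0; y = λ·(9 - 0) - 11 ≡ 3. → (0, 3)
4P: (0, 3) + (15, 14). λ = (14 - 3)/(15 - 0) ≡ 11/15 mod 19. 15⁻¹ ≡ 14 (mod 19) since 15·14 = 210 ≡ 1, so λ ≡ 2.
  x = λ² - 0 - 15 = 4 - 15 ≡ 8; y = λ·(0 - 8) - 3 ≡ 0. → (8, 0)
5P: (8, 0) + (15, 14). λ = (14 - 0)/(15 - 8) ≡ 14/7 mod 19. 7⁻¹ ≡ 11 (mod 19), so λ ≡ 2.
  x = λ² - 8 - 15 = 4 - 23 ≡ 0; y = λ·(8 - 0) - 0 ≡ 16. → (0, 16)
6P: (0, 16) + (15, 14). λ = (14 - 16)/(15 - 0) ≡ 17/15 mod 19. 15⁻¹ ≡ 14 (mod 19), so λ ≡ 10.
  x = λ² - 0 - 15 = 100 - 15 ≡ 9; y = λ·(0 - 9) - 16 ≡ 8. → (9, 8)
7P: (9, 8) + (15, 14). λ = (14 - 8)/(15 - 9) ≡ 6/6 mod 19. 6⁻¹ ≡ 16 (mod 19), so λ ≡ 1.
  x = λ² - 9 - 15 = 1 - 24 ≡ 15; y = λ·(9 - 15) - 8 ≡ 5. → (15, 5)
8P: (15, 5) + (15, 14): same x and y₁ ≡ -y₂, so the sum is 𝒪.
8P = 𝒪, so the order is 8.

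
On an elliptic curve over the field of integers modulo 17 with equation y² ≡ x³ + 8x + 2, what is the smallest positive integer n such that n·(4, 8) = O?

2P: tangent at (4, 8): λ = (3·4² + 8)/(2·8) ≡ 5/16. 16⁻¹ ≡ 16 (mod 17) since 16·16 = 256 ≡ 1, so λ ≡ 5·16 ≡ 12.
  x = λ² - 4 - 4 = 144 - 8 ≡ 0; y = λ·(4 - 0) - 8 ≡ 6. → (0, 6)
3P: (0, 6) + (4, 8). λ = (8 - 6)/(4 - 0) ≡ 2/4 mod 17. 4⁻¹ ≡ 13 (mod 17) since 4·13 = 52 ≡ 1, so λ ≡ 9.
  x = λ² - 0 - 4 = 81 - 4 ≡ 9; y = λ·(0 - 9) - 6 ≡ 15. → (9, 15)
4P: (9, 15) + (4, 8). λ = (8 - 15)/(4 - 9) ≡ 10/12 mod 17. 12⁻¹ ≡ 10 (mod 17) since 12·10 = 120 ≡ 1, so λ ≡ 15.
  x = λ² - 9 - 4 = 225 - 13 ≡ 8; y = λ·(9 - 8) - 15 ≡ 0. → (8, 0)
5P: (8, 0) + (4, 8). λ = (8 - 0)/(4 - 8) ≡ 8/13 mod 17. 13⁻¹ ≡ 4 (mod 17), so λ ≡ 15.
  x = λ² - 8 - 4 = 225 - 12 ≡ 9; y = λ·(8 - 9) - 0 ≡ 2. → (9, 2)
6P: (9, 2) + (4, 8). λ = (8 - 2)/(4 - 9) ≡ 6/12 mod 17. 12⁻¹ ≡ 10 (mod 17), so λ ≡ 9.
  x = λ² - 9 - 4 = 81 - 13 ≡ 0; y = λ·(9 - 0) - 2 ≡ 11. → (0, 11)
7P: (0, 11) + (4, 8). λ = (8 - 11)/(4 - 0) ≡ 14/4 mod 17. 4⁻¹ ≡ 13 (mod 17) since 4·13 = 52 ≡ 1, so λ ≡ 12.
  x = λ² - 0 - 4 = 144 - 4 ≡ 4; y = λ·(0 - 4) - 11 ≡ 9. → (4, 9)
8P: (4, 9) + (4, 8): same x and y₁ ≡ -y₂, so the sum is O.
8P = O, so the order is 8.

8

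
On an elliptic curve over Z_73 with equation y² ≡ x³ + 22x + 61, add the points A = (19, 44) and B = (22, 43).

(24, 55)

(19, 44) + (22, 43). λ = (43 - 44)/(22 - 19) ≡ 72/3 mod 73. 3⁻¹ ≡ 49 (mod 73) since 3·49 = 147 ≡ 1, so λ ≡ 24.
  x = λ² - 19 - 22 = 576 - 41 ≡ 24; y = λ·(19 - 24) - 44 ≡ 55. → (24, 55)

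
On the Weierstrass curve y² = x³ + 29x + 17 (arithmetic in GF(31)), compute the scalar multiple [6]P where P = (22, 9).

(10, 25)

Double-and-add on 6 = (110)₂. Start with P = (22, 9) for the leading 1-bit.
double: tangent at (22, 9): λ = (3·22² + 29)/(2·9) ≡ 24/18. 18⁻¹ ≡ 19 (mod 31) since 18·19 = 342 ≡ 1, so λ ≡ 24·19 ≡ 22.
  x = λ² - 22 - 22 = 484 - 44 ≡ 6; y = λ·(22 - 6) - 9 ≡ 2. → (6, 2)
add P: (6, 2) + (22, 9). λ = (9 - 2)/(22 - 6) ≡ 7/16 mod 31. 16⁻¹ ≡ 2 (mod 31), so λ ≡ 14.
  x = λ² - 6 - 22 = 196 - 28 ≡ 13; y = λ·(6 - 13) - 2 ≡ 24. → (13, 24)
double: tangent at (13, 24): λ = (3·13² + 29)/(2·24) ≡ 9/17. 17⁻¹ ≡ 11 (mod 31), so λ ≡ 9·11 ≡ 6.
  x = λ² - 13 - 13 = 36 - 26 ≡ 10; y = λ·(13 - 10) - 24 ≡ 25. → (10, 25)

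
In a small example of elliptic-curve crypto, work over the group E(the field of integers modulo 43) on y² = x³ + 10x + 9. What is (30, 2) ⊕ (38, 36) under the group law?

(30, 2) + (38, 36). λ = (36 - 2)/(38 - 30) ≡ 34/8 mod 43. 8⁻¹ ≡ 27 (mod 43), so λ ≡ 15.
  x = λ² - 30 - 38 = 225 - 68 ≡ 28; y = λ·(30 - 28) - 2 ≡ 28. → (28, 28)

(28, 28)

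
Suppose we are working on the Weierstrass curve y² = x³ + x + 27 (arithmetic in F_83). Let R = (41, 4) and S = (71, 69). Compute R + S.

(61, 8)

(41, 4) + (71, 69). λ = (69 - 4)/(71 - 41) ≡ 65/30 mod 83. 30⁻¹ ≡ 36 (mod 83) since 30·36 = 1080 ≡ 1, so λ ≡ 16.
  x = λ² - 41 - 71 = 256 - 112 ≡ 61; y = λ·(41 - 61) - 4 ≡ 8. → (61, 8)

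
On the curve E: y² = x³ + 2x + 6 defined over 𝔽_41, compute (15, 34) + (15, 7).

The two points share x = 15 and their y-coordinates satisfy 34 + 7 ≡ 0 (mod 41), so they are inverses. Their sum is O.

O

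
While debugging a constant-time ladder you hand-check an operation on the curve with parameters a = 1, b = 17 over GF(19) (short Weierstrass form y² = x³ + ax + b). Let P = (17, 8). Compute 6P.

Repeated addition: build up to 6P.
2P: tangent at (17, 8): λ = (3·17² + 1)/(2·8) ≡ 13/16. 16⁻¹ ≡ 6 (mod 19), so λ ≡ 13·6 ≡ 2.
  x = λ² - 17 - 17 = 4 - 34 ≡ 8; y = λ·(17 - 8) - 8 ≡ 10. → (8, 10)
3P: (8, 10) + (17, 8). λ = (8 - 10)/(17 - 8) ≡ 17/9 mod 19. 9⁻¹ ≡ 17 (mod 19), so λ ≡ 4.
  x = λ² - 8 - 17 = 16 - 25 ≡ 10; y = λ·(8 - 10) - 10 ≡ 1. → (10, 1)
4P: (10, 1) + (17, 8). λ = (8 - 1)/(17 - 10) ≡ 7/7 mod 19. 7⁻¹ ≡ 11 (mod 19), so λ ≡ 1.
  x = λ² - 10 - 17 = 1 - 27 ≡ 12; y = λ·(10 - 12) - 1 ≡ 16. → (12, 16)
5P: (12, 16) + (17, 8). λ = (8 - 16)/(17 - 12) ≡ 11/5 mod 19. 5⁻¹ ≡ 4 (mod 19), so λ ≡ 6.
  x = λ² - 12 - 17 = 36 - 29 ≡ 7; y = λ·(12 - 7) - 16 ≡ 14. → (7, 14)
6P: (7, 14) + (17, 8). λ = (8 - 14)/(17 - 7) ≡ 13/10 mod 19. 10⁻¹ ≡ 2 (mod 19), so λ ≡ 7.
  x = λ² - 7 - 17 = 49 - 24 ≡ 6; y = λ·(7 - 6) - 14 ≡ 12. → (6, 12)

(6, 12)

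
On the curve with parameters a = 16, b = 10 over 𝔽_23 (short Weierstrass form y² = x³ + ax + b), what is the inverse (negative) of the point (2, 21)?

(2, 2)

-(2, 21) = (2, -21 mod 23) = (2, 2).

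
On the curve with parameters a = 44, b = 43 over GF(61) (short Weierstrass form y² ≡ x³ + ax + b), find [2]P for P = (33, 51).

tangent at (33, 51): λ = (3·33² + 44)/(2·51) ≡ 17/41. 41⁻¹ ≡ 3 (mod 61) since 41·3 = 123 ≡ 1, so λ ≡ 17·3 ≡ 51.
  x = λ² - 33 - 33 = 2601 - 66 ≡ 34; y = λ·(33 - 34) - 51 ≡ 20. → (34, 20)

(34, 20)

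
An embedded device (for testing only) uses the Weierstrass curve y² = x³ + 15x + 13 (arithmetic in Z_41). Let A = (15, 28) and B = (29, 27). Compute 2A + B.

First 2A:
Repeated addition: build up to 2A.
2A: tangent at (15, 28): λ = (3·15² + 15)/(2·28) ≡ 34/15. 15⁻¹ ≡ 11 (mod 41), so λ ≡ 34·11 ≡ 5.
  x = λ² - 15 - 15 = 25 - 30 ≡ 36; y = λ·(15 - 36) - 28 ≡ 31. → (36, 31)
2A = (36, 31).
Finally 2A + B:
(36, 31) + (29, 27). λ = (27 - 31)/(29 - 36) ≡ 37/34 mod 41. 34⁻¹ ≡ 35 (mod 41), so λ ≡ 24.
  x = λ² - 36 - 29 = 576 - 65 ≡ 19; y = λ·(36 - 19) - 31 ≡ 8. → (19, 8)

(19, 8)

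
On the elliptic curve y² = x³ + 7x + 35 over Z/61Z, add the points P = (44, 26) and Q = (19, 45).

(44, 26) + (19, 45). λ = (45 - 26)/(19 - 44) ≡ 19/36 mod 61. 36⁻¹ ≡ 39 (mod 61) since 36·39 = 1404 ≡ 1, so λ ≡ 9.
  x = λ² - 44 - 19 = 81 - 63 ≡ 18; y = λ·(44 - 18) - 26 ≡ 25. → (18, 25)

(18, 25)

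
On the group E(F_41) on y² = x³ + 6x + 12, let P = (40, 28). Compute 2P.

tangent at (40, 28): λ = (3·40² + 6)/(2·28) ≡ 9/15. 15⁻¹ ≡ 11 (mod 41), so λ ≡ 9·11 ≡ 17.
  x = λ² - 40 - 40 = 289 - 80 ≡ 4; y = λ·(40 - 4) - 28 ≡ 10. → (4, 10)

(4, 10)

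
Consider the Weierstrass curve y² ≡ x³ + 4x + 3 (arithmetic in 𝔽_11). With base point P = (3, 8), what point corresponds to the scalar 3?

(9, 3)

Repeated addition: build up to 3P.
2P: tangent at (3, 8): λ = (3·3² + 4)/(2·8) ≡ 9/5. 5⁻¹ ≡ 9 (mod 11), so λ ≡ 9·9 ≡ 4.
  x = λ² - 3 - 3 = 16 - 6 ≡ 10; y = λ·(3 - 10) - 8 ≡ 8. → (10, 8)
3P: (10, 8) + (3, 8). λ = (8 - 8)/(3 - 10) ≡ 0/4 mod 11. 4⁻¹ ≡ 3 (mod 11) since 4·3 = 12 ≡ 1, so λ ≡ 0.
  x = λ² - 10 - 3 = 0 - 13 ≡ 9; y = λ·(10 - 9) - 8 ≡ 3. → (9, 3)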